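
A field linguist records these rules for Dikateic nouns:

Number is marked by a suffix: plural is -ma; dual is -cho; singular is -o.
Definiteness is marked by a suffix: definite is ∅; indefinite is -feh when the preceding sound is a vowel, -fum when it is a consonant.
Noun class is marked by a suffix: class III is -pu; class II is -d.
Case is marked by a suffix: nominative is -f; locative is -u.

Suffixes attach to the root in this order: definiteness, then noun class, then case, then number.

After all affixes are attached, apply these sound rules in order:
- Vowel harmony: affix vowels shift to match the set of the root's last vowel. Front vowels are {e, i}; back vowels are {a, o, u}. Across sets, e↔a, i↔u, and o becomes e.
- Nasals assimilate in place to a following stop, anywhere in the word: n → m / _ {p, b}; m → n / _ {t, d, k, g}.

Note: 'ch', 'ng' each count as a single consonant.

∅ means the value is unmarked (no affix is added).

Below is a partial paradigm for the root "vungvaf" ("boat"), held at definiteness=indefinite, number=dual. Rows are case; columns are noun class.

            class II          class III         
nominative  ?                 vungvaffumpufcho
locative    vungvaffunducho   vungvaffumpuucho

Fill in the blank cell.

Attach definiteness indefinite -fum (after consonant 'f') → vungvaffum.
Attach noun class class II -d → vungvaffumd.
Attach case nominative -f → vungvaffumdf.
Attach number dual -cho → vungvaffumdfcho.
Vowel harmony: no change.
Apply nasal assimilation: vungvaffumdfcho → vungvaffundfcho.

vungvaffundfcho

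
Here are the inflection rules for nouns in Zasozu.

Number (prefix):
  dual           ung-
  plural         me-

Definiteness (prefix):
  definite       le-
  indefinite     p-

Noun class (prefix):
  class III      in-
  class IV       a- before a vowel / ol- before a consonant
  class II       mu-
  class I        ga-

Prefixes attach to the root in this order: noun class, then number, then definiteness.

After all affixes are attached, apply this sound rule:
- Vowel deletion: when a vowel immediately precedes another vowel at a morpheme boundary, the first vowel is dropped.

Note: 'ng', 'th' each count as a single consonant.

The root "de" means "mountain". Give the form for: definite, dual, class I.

Attach noun class class I ga- → gade.
Attach number dual ung- → unggade.
Attach definiteness definite le- → leunggade.
Apply vowel deletion: leunggade → lunggade.

lunggade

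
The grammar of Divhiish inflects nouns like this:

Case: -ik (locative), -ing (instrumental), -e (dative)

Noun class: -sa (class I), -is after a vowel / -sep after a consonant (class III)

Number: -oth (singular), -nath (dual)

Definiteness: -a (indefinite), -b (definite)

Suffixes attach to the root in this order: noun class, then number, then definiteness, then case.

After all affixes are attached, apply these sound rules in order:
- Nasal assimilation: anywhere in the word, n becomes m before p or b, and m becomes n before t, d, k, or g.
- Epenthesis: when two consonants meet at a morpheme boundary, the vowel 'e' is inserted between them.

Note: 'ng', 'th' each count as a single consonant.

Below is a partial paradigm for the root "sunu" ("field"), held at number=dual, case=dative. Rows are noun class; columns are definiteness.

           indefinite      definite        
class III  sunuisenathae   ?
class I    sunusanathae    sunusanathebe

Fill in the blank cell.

sunuisenathebe

Attach noun class class III -is (after vowel 'u') → sunuis.
Attach number dual -nath → sunuisnath.
Attach definiteness definite -b → sunuisnathb.
Attach case dative -e → sunuisnathbe.
Nasal assimilation: no change.
Apply epenthesis: sunuisnathbe → sunuisenathebe.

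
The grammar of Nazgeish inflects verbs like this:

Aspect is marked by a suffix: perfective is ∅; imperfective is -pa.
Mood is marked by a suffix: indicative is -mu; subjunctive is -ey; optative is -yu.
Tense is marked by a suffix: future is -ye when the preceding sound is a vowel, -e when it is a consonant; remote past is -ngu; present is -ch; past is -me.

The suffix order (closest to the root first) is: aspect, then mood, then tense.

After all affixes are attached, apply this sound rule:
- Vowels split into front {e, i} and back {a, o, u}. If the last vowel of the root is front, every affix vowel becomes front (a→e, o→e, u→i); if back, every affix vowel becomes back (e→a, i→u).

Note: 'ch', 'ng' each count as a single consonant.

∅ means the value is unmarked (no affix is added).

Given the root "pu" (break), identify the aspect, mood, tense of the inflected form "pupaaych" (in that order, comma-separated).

imperfective, subjunctive, present

Segment: pu-pa-ey-ch.
aspect: -pa → imperfective.
mood: -ey → subjunctive.
tense: -ch → present.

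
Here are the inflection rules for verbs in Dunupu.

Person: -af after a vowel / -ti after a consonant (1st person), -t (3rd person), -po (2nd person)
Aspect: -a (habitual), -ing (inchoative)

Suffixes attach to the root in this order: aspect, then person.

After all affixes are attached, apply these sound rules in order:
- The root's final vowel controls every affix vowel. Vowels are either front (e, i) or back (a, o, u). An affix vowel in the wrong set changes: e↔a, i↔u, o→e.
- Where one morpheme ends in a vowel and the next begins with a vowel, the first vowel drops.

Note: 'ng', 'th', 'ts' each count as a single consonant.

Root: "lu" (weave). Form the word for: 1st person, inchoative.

Attach aspect inchoative -ing → luing.
Attach person 1st person -ti (after consonant 'ng') → luingti.
Apply vowel harmony: luingti → luungtu.
Apply vowel deletion: luungtu → lungtu.

lungtu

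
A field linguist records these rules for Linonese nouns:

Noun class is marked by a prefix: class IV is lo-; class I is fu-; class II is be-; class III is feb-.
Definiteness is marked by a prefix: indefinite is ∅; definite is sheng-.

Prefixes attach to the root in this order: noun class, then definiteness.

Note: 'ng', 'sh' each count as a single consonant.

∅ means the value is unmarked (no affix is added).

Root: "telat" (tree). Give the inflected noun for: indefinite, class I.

Attach noun class class I fu- → futelat.
definiteness = indefinite: zero marking, form stays futelat.

futelat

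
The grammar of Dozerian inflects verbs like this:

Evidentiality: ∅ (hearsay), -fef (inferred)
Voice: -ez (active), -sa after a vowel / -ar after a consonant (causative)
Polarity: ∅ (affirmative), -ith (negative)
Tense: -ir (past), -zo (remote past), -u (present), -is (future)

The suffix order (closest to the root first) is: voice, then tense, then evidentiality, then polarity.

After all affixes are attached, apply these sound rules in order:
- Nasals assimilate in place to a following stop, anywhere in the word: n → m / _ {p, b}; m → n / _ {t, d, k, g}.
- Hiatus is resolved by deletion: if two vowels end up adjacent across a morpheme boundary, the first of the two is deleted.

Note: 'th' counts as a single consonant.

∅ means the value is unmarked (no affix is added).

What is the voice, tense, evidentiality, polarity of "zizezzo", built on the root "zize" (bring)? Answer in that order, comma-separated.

Segment: zize-ez-zo.
voice: -ez → active.
tense: -zo → remote past.
evidentiality: ∅ → hearsay.
polarity: ∅ → affirmative.

active, remote past, hearsay, affirmative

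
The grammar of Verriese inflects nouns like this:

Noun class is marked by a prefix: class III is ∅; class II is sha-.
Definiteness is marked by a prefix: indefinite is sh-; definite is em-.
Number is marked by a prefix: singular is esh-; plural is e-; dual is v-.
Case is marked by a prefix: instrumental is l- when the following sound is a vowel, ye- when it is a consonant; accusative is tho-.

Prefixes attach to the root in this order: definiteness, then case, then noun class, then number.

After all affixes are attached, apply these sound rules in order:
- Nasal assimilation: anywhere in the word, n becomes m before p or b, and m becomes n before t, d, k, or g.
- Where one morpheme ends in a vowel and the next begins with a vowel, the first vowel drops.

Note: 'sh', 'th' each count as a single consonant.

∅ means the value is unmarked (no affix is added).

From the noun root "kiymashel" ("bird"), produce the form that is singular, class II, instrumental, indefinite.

eshshayeshkiymashel

Attach definiteness indefinite sh- → shkiymashel.
Attach case instrumental ye- (before consonant 'sh') → yeshkiymashel.
Attach noun class class II sha- → shayeshkiymashel.
Attach number singular esh- → eshshayeshkiymashel.
Nasal assimilation: no change.
Vowel deletion: no change.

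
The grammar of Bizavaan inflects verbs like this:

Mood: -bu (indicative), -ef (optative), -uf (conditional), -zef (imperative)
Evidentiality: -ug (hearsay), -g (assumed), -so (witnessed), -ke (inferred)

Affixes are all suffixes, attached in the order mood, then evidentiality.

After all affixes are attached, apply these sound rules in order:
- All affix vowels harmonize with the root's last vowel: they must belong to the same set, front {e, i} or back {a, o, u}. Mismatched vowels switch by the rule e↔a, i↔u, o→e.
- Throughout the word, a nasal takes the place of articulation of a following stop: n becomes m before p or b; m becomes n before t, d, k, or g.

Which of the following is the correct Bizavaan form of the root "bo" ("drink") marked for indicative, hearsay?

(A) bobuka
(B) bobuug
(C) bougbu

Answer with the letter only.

B

Attach mood indicative -bu → bobu.
Attach evidentiality hearsay -ug → bobuug.
Vowel harmony: no change.
Nasal assimilation: no change.
So the correct form is bobuug, option (B).
(C) bougbu is wrong: it has the affixes in the wrong order.
(A) bobuka is wrong: it uses inferred instead of hearsay for evidentiality.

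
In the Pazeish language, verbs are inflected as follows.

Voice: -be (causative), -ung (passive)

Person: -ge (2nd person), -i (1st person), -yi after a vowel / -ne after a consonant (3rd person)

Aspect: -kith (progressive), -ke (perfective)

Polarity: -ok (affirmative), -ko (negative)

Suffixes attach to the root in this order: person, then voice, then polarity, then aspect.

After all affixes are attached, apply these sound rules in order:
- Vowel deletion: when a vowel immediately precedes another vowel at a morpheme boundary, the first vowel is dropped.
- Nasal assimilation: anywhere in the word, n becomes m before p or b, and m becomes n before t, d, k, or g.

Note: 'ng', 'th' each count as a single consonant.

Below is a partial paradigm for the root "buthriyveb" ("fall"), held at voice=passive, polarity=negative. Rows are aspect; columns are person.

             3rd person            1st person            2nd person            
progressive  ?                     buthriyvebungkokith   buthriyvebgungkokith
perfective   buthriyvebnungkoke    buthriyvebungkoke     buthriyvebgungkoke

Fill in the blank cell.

Attach person 3rd person -ne (after consonant 'b') → buthriyvebne.
Attach voice passive -ung → buthriyvebneung.
Attach polarity negative -ko → buthriyvebneungko.
Attach aspect progressive -kith → buthriyvebneungkokith.
Apply vowel deletion: buthriyvebneungkokith → buthriyvebnungkokith.
Nasal assimilation: no change.

buthriyvebnungkokith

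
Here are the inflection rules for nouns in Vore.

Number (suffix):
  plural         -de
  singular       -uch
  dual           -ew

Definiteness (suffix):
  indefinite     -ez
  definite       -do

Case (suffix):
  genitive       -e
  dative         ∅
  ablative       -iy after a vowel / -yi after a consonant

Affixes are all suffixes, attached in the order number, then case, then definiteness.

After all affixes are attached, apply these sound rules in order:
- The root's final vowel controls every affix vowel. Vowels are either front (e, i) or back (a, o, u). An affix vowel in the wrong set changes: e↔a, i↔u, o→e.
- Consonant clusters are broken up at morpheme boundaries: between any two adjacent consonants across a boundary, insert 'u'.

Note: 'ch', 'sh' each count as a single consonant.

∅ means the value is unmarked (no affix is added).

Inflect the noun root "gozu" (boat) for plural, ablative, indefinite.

Attach number plural -de → gozude.
Attach case ablative -iy (after vowel 'e') → gozudeiy.
Attach definiteness indefinite -ez → gozudeiyez.
Apply vowel harmony: gozudeiyez → gozudauyaz.
Epenthesis: no change.

gozudauyaz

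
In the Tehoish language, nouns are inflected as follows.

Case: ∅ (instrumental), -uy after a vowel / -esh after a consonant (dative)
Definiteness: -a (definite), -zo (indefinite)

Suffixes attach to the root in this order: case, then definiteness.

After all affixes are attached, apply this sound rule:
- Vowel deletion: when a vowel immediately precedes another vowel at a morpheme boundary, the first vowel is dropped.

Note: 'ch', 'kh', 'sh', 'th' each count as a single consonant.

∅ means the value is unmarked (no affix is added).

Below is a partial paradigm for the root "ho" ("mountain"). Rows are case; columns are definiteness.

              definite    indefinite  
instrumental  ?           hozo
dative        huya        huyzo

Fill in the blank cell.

case = instrumental: zero marking, form stays ho.
Attach definiteness definite -a → hoa.
Apply vowel deletion: hoa → ha.

ha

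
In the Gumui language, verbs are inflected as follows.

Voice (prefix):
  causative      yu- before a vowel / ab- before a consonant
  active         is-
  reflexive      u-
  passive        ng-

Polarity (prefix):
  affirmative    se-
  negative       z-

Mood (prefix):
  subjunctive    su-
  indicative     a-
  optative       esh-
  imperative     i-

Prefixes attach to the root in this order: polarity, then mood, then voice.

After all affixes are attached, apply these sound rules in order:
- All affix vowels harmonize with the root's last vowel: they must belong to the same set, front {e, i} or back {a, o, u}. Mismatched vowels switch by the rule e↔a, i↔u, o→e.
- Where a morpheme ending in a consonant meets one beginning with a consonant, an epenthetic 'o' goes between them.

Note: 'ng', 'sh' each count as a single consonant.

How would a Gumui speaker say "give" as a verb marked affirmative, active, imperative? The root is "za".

ususaza

Attach polarity affirmative se- → seza.
Attach mood imperative i- → iseza.
Attach voice active is- → isiseza.
Apply vowel harmony: isiseza → ususaza.
Epenthesis: no change.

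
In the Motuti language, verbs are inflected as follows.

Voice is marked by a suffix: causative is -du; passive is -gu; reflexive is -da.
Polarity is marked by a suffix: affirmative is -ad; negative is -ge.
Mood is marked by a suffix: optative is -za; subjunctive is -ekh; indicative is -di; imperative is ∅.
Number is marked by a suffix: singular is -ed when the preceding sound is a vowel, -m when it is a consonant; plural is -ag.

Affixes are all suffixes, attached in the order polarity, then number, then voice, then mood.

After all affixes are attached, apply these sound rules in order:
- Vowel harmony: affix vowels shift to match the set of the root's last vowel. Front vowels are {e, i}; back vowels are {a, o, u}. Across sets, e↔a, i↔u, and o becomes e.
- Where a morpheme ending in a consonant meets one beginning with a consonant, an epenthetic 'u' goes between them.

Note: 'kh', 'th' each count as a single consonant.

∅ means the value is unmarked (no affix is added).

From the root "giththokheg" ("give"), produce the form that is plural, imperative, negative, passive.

giththokhegugeegugi

Attach polarity negative -ge → giththokhegge.
Attach number plural -ag → giththokheggeag.
Attach voice passive -gu → giththokheggeaggu.
mood = imperative: zero marking, form stays giththokheggeaggu.
Apply vowel harmony: giththokheggeaggu → giththokheggeeggi.
Apply epenthesis: giththokheggeeggi → giththokhegugeegugi.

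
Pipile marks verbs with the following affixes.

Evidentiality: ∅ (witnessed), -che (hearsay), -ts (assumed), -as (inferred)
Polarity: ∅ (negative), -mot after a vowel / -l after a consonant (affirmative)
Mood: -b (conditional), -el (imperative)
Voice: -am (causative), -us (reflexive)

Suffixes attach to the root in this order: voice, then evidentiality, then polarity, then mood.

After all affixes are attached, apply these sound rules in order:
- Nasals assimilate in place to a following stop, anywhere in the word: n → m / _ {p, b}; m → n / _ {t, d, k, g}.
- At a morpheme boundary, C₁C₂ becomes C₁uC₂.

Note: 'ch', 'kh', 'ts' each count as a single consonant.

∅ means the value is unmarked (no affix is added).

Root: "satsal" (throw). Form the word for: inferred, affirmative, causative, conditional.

satsalamasulub

Attach voice causative -am → satsalam.
Attach evidentiality inferred -as → satsalamas.
Attach polarity affirmative -l (after consonant 's') → satsalamasl.
Attach mood conditional -b → satsalamaslb.
Nasal assimilation: no change.
Apply epenthesis: satsalamaslb → satsalamasulub.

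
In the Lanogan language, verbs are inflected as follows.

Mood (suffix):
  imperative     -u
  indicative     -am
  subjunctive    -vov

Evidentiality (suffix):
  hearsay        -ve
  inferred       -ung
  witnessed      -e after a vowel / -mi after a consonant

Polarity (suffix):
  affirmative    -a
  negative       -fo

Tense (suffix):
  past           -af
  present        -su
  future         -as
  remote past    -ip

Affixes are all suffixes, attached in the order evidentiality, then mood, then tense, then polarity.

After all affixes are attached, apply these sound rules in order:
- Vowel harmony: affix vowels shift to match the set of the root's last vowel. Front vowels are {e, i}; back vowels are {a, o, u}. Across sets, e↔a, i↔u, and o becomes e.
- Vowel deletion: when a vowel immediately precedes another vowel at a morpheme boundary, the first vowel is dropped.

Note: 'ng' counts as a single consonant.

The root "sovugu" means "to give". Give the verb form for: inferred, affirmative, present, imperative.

sovugungusa

Attach evidentiality inferred -ung → sovuguung.
Attach mood imperative -u → sovuguungu.
Attach tense present -su → sovuguungusu.
Attach polarity affirmative -a → sovuguungusua.
Vowel harmony: no change.
Apply vowel deletion: sovuguungusua → sovugungusa.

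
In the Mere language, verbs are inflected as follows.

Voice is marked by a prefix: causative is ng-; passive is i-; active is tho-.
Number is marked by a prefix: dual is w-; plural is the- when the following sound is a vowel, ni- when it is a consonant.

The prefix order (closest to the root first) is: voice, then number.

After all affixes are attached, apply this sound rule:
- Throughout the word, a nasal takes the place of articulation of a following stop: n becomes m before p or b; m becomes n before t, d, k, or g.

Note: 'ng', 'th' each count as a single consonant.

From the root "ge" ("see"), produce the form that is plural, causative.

ningge

Attach voice causative ng- → ngge.
Attach number plural ni- (before consonant 'ng') → ningge.
Nasal assimilation: no change.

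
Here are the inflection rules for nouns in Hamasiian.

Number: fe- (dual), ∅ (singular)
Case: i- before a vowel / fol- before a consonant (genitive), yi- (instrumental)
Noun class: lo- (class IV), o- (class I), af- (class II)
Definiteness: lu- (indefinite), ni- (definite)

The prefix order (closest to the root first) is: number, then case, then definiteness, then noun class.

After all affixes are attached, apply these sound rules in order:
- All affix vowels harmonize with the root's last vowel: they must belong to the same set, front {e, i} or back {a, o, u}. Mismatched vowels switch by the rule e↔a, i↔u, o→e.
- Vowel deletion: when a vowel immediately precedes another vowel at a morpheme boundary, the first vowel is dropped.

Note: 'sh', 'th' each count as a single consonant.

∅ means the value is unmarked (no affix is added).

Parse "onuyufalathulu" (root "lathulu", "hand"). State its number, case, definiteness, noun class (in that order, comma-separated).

Segment: o-ni-yi-fe-lathulu.
number: fe- → dual.
case: yi- → instrumental.
definiteness: ni- → definite.
noun class: o- → class I.

dual, instrumental, definite, class I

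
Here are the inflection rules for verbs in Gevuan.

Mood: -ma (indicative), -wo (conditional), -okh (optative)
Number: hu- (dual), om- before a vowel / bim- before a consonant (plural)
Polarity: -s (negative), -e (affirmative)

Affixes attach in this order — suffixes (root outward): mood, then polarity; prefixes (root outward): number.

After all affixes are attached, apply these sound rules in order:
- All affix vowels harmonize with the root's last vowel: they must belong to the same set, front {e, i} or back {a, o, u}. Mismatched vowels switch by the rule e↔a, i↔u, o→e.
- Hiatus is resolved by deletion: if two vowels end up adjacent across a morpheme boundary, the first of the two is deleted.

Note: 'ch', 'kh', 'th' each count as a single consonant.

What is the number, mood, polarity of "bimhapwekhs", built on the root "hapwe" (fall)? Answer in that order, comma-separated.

plural, optative, negative

Segment: bim-hapwe-okh-s.
number: om/bim- → plural.
mood: -okh → optative.
polarity: -s → negative.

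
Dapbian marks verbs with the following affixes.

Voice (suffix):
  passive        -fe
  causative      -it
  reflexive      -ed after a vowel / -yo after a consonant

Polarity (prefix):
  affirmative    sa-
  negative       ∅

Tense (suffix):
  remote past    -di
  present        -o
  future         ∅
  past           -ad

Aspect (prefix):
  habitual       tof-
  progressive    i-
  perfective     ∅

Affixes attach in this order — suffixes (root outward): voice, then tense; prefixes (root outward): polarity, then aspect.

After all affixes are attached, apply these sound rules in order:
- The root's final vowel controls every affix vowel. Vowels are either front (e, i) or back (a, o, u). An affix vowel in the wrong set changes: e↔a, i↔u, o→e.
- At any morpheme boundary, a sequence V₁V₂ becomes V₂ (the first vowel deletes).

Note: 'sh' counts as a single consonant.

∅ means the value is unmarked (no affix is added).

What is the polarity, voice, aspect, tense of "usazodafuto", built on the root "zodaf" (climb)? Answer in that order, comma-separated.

affirmative, causative, progressive, present

Segment: i-sa-zodaf-it-o.
polarity: sa- → affirmative.
voice: -it → causative.
aspect: i- → progressive.
tense: -o → present.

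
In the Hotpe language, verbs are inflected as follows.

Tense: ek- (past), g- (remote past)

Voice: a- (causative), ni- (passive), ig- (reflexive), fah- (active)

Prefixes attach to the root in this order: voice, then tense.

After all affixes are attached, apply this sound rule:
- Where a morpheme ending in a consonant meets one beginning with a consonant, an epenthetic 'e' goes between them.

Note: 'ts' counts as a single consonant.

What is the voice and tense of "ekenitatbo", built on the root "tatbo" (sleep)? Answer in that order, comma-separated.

Segment: ek-ni-tatbo.
voice: ni- → passive.
tense: ek- → past.

passive, past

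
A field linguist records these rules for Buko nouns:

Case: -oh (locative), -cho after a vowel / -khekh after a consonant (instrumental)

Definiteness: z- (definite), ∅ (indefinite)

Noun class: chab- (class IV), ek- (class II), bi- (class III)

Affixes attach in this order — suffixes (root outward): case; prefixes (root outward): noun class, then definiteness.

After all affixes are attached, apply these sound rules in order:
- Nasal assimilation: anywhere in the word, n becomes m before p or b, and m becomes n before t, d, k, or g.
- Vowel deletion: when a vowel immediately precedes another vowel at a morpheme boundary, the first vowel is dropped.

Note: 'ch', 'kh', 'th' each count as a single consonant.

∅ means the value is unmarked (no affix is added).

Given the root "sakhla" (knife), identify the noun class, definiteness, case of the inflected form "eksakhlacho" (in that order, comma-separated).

Segment: ek-sakhla-cho.
noun class: ek- → class II.
definiteness: ∅ → indefinite.
case: -cho/khekh → instrumental.

class II, indefinite, instrumental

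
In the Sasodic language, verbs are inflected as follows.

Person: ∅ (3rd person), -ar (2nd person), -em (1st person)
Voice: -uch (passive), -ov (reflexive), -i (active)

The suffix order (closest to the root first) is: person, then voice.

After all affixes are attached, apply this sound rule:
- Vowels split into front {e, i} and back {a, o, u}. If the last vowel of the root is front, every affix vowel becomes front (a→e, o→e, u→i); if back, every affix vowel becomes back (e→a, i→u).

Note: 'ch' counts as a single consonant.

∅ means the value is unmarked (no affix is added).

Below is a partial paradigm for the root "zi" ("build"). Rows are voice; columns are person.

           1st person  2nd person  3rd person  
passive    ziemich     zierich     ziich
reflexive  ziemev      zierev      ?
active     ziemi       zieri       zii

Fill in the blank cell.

person = 3rd person: zero marking, form stays zi.
Attach voice reflexive -ov → ziov.
Apply vowel harmony: ziov → ziev.

ziev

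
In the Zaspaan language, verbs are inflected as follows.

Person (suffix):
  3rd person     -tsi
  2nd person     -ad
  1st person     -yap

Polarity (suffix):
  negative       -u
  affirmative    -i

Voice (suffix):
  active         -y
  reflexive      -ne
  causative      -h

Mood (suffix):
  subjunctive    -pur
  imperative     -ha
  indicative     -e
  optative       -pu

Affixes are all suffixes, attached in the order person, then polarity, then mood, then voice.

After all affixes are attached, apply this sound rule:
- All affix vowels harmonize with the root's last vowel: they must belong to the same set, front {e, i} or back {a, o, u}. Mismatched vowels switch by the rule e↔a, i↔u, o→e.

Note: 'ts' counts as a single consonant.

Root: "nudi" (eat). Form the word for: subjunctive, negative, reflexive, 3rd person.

Attach person 3rd person -tsi → nuditsi.
Attach polarity negative -u → nuditsiu.
Attach mood subjunctive -pur → nuditsiupur.
Attach voice reflexive -ne → nuditsiupurne.
Apply vowel harmony: nuditsiupurne → nuditsiipirne.

nuditsiipirne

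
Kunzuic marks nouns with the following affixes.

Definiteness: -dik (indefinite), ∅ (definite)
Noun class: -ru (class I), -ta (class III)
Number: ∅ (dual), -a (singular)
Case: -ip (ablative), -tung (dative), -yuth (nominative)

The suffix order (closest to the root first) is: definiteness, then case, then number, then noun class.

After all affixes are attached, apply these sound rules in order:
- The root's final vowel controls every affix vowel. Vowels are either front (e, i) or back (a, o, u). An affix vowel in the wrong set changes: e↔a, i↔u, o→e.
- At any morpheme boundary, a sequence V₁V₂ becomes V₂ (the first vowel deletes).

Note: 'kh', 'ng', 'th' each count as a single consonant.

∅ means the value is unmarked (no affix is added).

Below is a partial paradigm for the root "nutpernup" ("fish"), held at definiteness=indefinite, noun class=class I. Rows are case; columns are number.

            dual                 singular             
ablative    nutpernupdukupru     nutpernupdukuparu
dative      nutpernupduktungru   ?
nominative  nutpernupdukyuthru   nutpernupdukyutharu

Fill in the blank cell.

nutpernupduktungaru

Attach definiteness indefinite -dik → nutpernupdik.
Attach case dative -tung → nutpernupdiktung.
Attach number singular -a → nutpernupdiktunga.
Attach noun class class I -ru → nutpernupdiktungaru.
Apply vowel harmony: nutpernupdiktungaru → nutpernupduktungaru.
Vowel deletion: no change.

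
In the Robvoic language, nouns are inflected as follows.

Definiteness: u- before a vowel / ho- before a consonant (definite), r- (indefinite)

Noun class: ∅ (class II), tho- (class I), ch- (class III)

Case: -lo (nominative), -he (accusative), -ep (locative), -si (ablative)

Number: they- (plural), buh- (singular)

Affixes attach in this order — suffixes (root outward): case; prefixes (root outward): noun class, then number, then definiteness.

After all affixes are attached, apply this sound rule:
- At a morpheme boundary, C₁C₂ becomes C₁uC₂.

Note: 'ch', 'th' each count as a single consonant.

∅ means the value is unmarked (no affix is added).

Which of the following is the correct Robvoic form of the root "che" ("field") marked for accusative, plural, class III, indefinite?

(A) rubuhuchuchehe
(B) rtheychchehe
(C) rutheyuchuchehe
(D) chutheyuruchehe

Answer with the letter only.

C

Attach noun class class III ch- → chche.
Attach number plural they- → theychche.
Attach definiteness indefinite r- → rtheychche.
Attach case accusative -he → rtheychchehe.
Apply epenthesis: rtheychchehe → rutheyuchuchehe.
So the correct form is rutheyuchuchehe, option (C).
(A) rubuhuchuchehe is wrong: it uses singular instead of plural for number.
(B) rtheychchehe is wrong: it fails to apply the sound rule(s).
(D) chutheyuruchehe is wrong: it has the affixes in the wrong order.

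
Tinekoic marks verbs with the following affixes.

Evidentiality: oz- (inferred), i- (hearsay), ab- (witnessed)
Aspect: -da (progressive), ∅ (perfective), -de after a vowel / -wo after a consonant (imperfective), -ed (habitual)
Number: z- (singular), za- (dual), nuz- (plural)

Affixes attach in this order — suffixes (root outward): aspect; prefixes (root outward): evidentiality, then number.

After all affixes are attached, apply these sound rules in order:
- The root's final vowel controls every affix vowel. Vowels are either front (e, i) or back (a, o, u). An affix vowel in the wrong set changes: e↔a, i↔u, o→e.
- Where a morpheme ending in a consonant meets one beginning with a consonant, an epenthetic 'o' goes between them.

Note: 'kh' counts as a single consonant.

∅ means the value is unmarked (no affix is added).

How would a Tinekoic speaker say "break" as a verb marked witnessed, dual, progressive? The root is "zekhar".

zaabozekharoda

Attach evidentiality witnessed ab- → abzekhar.
Attach number dual za- → zaabzekhar.
Attach aspect progressive -da → zaabzekharda.
Vowel harmony: no change.
Apply epenthesis: zaabzekharda → zaabozekharoda.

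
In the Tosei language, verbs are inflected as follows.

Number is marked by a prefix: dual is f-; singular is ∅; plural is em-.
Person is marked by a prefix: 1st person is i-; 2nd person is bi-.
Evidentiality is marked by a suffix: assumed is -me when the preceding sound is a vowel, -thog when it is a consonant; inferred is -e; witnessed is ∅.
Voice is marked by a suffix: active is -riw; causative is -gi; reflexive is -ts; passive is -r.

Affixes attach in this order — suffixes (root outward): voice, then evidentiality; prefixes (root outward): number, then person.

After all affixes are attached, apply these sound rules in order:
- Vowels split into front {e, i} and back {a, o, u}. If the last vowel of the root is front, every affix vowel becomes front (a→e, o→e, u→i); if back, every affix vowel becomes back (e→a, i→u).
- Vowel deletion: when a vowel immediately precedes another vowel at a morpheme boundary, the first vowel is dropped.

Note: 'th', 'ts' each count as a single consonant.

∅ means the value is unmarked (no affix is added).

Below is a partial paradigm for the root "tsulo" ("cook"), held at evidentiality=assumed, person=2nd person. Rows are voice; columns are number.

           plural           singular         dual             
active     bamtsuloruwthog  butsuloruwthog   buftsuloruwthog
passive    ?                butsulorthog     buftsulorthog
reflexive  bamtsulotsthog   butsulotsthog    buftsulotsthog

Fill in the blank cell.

bamtsulorthog

Attach number plural em- → emtsulo.
Attach voice passive -r → emtsulor.
Attach evidentiality assumed -thog (after consonant 'r') → emtsulorthog.
Attach person 2nd person bi- → biemtsulorthog.
Apply vowel harmony: biemtsulorthog → buamtsulorthog.
Apply vowel deletion: buamtsulorthog → bamtsulorthog.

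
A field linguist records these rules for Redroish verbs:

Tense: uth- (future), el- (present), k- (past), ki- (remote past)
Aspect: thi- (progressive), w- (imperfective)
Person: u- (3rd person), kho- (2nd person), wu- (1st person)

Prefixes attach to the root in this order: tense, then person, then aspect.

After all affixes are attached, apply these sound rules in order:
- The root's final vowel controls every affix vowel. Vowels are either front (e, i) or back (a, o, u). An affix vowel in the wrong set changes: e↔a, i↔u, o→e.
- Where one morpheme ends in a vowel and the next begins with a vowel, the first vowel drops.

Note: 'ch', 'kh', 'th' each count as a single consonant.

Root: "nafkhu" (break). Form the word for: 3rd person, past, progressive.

thuknafkhu

Attach tense past k- → knafkhu.
Attach person 3rd person u- → uknafkhu.
Attach aspect progressive thi- → thiuknafkhu.
Apply vowel harmony: thiuknafkhu → thuuknafkhu.
Apply vowel deletion: thuuknafkhu → thuknafkhu.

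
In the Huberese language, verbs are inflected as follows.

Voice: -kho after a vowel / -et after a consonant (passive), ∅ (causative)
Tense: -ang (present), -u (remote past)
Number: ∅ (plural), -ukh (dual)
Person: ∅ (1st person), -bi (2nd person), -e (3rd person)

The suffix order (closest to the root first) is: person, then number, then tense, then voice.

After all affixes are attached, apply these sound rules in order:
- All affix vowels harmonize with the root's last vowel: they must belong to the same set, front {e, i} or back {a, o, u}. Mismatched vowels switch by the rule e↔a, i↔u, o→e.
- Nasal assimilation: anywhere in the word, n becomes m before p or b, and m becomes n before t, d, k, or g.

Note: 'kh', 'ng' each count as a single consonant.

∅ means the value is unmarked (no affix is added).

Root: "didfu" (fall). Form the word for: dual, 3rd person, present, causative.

Attach person 3rd person -e → didfue.
Attach number dual -ukh → didfueukh.
Attach tense present -ang → didfueukhang.
voice = causative: zero marking, form stays didfueukhang.
Apply vowel harmony: didfueukhang → didfuaukhang.
Nasal assimilation: no change.

didfuaukhang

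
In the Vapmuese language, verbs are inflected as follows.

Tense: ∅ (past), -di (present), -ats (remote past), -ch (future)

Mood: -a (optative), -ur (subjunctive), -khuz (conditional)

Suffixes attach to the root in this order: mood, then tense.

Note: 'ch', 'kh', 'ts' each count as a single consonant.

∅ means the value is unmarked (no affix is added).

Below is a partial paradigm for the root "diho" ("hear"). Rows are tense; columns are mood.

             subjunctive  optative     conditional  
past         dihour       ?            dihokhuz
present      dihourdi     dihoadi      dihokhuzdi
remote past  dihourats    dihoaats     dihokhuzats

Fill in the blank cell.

Attach mood optative -a → dihoa.
tense = past: zero marking, form stays dihoa.

dihoa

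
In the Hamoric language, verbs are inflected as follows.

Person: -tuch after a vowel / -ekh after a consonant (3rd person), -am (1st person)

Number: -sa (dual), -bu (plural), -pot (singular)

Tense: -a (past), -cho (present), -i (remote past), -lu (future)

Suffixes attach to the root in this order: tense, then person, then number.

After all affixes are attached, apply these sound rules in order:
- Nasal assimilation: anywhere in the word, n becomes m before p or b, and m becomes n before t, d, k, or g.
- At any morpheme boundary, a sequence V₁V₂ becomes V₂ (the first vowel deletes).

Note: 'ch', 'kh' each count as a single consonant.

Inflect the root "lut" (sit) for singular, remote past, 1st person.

Attach tense remote past -i → luti.
Attach person 1st person -am → lutiam.
Attach number singular -pot → lutiampot.
Nasal assimilation: no change.
Apply vowel deletion: lutiampot → lutampot.

lutampot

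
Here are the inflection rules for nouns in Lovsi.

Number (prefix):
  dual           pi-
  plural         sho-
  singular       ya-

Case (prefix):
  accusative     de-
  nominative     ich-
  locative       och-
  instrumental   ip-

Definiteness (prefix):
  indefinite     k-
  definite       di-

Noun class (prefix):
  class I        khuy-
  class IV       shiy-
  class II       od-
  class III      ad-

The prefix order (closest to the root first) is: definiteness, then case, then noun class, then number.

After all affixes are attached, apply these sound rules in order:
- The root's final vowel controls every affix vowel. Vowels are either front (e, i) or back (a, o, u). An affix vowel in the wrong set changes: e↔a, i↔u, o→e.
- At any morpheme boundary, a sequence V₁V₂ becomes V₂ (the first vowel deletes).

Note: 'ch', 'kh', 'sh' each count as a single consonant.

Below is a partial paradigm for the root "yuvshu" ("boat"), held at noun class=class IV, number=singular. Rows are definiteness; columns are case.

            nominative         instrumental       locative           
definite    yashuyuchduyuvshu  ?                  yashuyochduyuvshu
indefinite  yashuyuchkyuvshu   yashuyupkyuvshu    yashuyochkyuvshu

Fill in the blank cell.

Attach definiteness definite di- → diyuvshu.
Attach case instrumental ip- → ipdiyuvshu.
Attach noun class class IV shiy- → shiyipdiyuvshu.
Attach number singular ya- → yashiyipdiyuvshu.
Apply vowel harmony: yashiyipdiyuvshu → yashuyupduyuvshu.
Vowel deletion: no change.

yashuyupduyuvshu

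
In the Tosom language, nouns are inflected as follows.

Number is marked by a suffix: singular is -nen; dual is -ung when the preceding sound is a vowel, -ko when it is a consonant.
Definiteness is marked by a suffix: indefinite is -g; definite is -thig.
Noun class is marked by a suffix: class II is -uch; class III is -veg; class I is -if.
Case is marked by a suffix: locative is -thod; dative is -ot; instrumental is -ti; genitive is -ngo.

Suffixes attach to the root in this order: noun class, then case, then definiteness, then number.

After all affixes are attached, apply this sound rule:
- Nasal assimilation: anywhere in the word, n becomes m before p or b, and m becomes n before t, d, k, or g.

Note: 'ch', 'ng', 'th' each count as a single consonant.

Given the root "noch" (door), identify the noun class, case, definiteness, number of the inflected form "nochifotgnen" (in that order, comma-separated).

class I, dative, indefinite, singular

Segment: noch-if-ot-g-nen.
noun class: -if → class I.
case: -ot → dative.
definiteness: -g → indefinite.
number: -nen → singular.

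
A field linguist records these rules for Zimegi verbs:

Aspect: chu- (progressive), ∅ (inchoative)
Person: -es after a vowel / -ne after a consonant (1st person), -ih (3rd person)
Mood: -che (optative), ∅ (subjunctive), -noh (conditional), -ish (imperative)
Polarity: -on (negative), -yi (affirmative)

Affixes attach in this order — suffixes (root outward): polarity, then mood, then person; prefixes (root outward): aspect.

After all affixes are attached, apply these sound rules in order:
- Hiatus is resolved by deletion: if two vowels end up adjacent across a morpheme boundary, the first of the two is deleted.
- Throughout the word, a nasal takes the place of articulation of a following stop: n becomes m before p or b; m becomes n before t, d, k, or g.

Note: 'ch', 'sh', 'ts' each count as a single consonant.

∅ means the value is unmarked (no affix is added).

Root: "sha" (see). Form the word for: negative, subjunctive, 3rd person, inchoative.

Attach polarity negative -on → shaon.
mood = subjunctive: zero marking, form stays shaon.
aspect = inchoative: zero marking, form stays shaon.
Attach person 3rd person -ih → shaonih.
Apply vowel deletion: shaonih → shonih.
Nasal assimilation: no change.

shonih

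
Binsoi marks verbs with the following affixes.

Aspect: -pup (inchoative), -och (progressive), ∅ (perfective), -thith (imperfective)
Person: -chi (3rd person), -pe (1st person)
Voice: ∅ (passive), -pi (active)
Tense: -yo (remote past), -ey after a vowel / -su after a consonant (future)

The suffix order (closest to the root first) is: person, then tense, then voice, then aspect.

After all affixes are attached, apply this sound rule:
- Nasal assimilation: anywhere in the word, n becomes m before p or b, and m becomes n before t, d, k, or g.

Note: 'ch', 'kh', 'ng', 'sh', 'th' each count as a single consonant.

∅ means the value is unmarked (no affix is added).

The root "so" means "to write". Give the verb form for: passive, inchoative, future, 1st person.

sopeeypup

Attach person 1st person -pe → sope.
Attach tense future -ey (after vowel 'e') → sopeey.
voice = passive: zero marking, form stays sopeey.
Attach aspect inchoative -pup → sopeeypup.
Nasal assimilation: no change.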